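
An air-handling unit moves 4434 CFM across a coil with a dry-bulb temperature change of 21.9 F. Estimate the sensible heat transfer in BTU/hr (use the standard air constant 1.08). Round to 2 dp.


Q = 1.08 * 4434 * 21.9 = 104872.97 BTU/hr

104872.97 BTU/hr


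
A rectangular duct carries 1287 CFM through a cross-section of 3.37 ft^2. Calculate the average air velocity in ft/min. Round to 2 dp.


V = 1287 / 3.37 = 381.90 ft/min

381.90 ft/min


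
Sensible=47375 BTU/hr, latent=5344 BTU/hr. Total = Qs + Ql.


Qt = 47375 + 5344 = 52719 BTU/hr

52719 BTU/hr


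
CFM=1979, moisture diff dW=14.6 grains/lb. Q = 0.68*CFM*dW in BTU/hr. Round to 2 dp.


Q = 0.68 * 1979 * 14.6 = 19647.51 BTU/hr

19647.51 BTU/hr


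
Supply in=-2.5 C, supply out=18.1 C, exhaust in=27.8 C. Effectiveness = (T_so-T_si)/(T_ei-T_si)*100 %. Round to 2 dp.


eff = (18.1-(-2.5))/(27.8-(-2.5))*100 = 67.99 %

67.99 %


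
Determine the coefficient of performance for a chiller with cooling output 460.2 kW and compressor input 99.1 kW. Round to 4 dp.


COP = 460.2 / 99.1 = 4.6438

4.6438


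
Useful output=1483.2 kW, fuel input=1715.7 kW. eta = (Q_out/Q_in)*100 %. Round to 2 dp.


eta = (1483.2/1715.7)*100 = 86.45 %

86.45 %


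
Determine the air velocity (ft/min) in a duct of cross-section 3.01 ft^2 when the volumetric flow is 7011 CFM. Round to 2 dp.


V = 7011 / 3.01 = 2329.24 ft/min

2329.24 ft/min


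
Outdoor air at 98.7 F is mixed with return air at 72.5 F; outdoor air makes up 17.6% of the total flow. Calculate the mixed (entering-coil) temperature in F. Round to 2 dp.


T_mix = 72.5 + (17.6/100)*(98.7-72.5) = 77.11 F

77.11 F


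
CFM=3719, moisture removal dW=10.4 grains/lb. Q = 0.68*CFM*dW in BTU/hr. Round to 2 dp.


Q = 0.68 * 3719 * 10.4 = 26300.77 BTU/hr

26300.77 BTU/hr


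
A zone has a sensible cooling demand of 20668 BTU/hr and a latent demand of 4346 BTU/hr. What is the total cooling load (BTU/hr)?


Qt = 20668 + 4346 = 25014 BTU/hr

25014 BTU/hr


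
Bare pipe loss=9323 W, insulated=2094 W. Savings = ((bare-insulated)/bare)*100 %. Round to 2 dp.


Savings = ((9323-2094)/9323)*100 = 77.54 %

77.54 %


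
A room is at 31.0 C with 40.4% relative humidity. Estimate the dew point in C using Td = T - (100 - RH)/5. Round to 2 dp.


Td = 31.0 - (100-40.4)/5 = 19.08 C

19.08 C


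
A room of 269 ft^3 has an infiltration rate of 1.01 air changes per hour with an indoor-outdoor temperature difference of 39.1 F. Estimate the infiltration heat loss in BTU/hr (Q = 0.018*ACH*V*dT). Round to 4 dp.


Q = 0.018 * 1.01 * 269 * 39.1 = 191.2154 BTU/hr

191.2154 BTU/hr


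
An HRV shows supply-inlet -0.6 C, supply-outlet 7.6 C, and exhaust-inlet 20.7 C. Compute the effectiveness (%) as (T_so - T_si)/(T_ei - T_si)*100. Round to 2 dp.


eff = (7.6-(-0.6))/(20.7-(-0.6))*100 = 38.50 %

38.50 %


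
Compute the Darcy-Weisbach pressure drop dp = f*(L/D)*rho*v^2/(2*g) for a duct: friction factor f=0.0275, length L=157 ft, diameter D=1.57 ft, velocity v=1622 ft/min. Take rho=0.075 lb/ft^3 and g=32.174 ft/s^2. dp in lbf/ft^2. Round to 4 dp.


v_fps = 1622/60 = 27.0333 ft/s
dp = 0.0275*(157/1.57)*0.075*27.0333^2/(2*32.174) = 2.3424 lbf/ft^2

2.3424 lbf/ft^2


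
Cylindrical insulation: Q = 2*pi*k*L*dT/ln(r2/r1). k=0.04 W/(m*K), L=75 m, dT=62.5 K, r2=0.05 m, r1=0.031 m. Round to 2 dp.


Q = 2*pi*0.04*75*62.5/ln(0.05/0.031) = 2464.45 W

2464.45 W


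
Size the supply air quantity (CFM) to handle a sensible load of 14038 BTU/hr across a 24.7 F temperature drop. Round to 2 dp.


CFM = 14038 / (1.08 * 24.7) = 526.24

526.24 CFM


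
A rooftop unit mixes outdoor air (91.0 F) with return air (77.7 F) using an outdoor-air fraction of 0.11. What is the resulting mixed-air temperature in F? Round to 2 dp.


T_mix = 0.11*91.0 + 0.89*77.7 = 79.16 F

79.16 F


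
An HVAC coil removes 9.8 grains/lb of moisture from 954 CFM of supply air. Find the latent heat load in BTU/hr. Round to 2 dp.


Q = 0.68 * 954 * 9.8 = 6357.46 BTU/hr

6357.46 BTU/hr


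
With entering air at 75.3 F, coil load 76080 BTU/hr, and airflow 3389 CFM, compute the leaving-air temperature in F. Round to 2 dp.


dT = 76080/(1.08*3389) = 20.7862
T_leave = 75.3 - 20.7862 = 54.51 F

54.51 F


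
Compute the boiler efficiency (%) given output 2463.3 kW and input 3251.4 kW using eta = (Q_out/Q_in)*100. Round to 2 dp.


eta = (2463.3/3251.4)*100 = 75.76 %

75.76 %


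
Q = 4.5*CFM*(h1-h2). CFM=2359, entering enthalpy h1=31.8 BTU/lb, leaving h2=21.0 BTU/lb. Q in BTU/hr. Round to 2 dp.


Q = 4.5 * 2359 * (31.8 - 21.0) = 114647.40 BTU/hr

114647.40 BTU/hr


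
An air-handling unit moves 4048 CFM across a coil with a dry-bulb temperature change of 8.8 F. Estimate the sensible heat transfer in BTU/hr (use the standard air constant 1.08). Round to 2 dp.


Q = 1.08 * 4048 * 8.8 = 38472.19 BTU/hr

38472.19 BTU/hr


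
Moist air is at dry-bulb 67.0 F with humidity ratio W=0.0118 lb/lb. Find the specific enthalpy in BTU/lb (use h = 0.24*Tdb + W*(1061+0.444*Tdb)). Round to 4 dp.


h = 0.24*67.0 + 0.0118*(1061+0.444*67.0) = 28.9508 BTU/lb

28.9508 BTU/lb


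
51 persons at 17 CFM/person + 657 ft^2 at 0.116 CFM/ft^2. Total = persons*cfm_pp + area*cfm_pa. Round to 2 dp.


Total = 51*17 + 657*0.116 = 943.21 CFM

943.21 CFM


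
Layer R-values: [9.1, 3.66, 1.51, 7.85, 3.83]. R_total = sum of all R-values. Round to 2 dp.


R_total = 9.1 + 3.66 + 1.51 + 7.85 + 3.83 = 25.95

25.95


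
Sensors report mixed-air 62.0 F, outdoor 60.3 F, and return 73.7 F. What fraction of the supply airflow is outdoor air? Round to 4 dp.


frac = (62.0 - 73.7) / (60.3 - 73.7) = 0.8731

0.8731


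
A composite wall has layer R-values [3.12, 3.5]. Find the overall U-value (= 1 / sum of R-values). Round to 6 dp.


R_total = 3.12 + 3.5 = 6.62
U = 1/6.62 = 0.151057

0.151057


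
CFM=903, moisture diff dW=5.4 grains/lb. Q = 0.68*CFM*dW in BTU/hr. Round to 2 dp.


Q = 0.68 * 903 * 5.4 = 3315.82 BTU/hr

3315.82 BTU/hr


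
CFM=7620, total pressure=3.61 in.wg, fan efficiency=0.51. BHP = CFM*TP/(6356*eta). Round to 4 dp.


BHP = 7620 * 3.61 / (6356 * 0.51) = 8.4861 hp

8.4861 hp


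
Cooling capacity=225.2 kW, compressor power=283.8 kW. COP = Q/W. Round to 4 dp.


COP = 225.2 / 283.8 = 0.7935

0.7935


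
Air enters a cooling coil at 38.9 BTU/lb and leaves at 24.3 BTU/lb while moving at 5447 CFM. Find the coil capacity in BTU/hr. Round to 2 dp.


Q = 4.5 * 5447 * (38.9 - 24.3) = 357867.90 BTU/hr

357867.90 BTU/hr


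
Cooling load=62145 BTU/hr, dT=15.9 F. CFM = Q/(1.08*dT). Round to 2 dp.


CFM = 62145 / (1.08 * 15.9) = 3618.97

3618.97 CFM


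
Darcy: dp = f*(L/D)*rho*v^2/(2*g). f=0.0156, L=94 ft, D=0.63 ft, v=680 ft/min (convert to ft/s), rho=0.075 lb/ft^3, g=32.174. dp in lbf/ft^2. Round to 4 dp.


v_fps = 680/60 = 11.3333 ft/s
dp = 0.0156*(94/0.63)*0.075*11.3333^2/(2*32.174) = 0.3485 lbf/ft^2

0.3485 lbf/ft^2


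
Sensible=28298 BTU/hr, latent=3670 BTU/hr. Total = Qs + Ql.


Qt = 28298 + 3670 = 31968 BTU/hr

31968 BTU/hr


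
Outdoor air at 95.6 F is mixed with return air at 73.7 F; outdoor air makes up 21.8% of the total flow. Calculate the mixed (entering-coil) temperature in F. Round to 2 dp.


T_mix = 73.7 + (21.8/100)*(95.6-73.7) = 78.47 F

78.47 F


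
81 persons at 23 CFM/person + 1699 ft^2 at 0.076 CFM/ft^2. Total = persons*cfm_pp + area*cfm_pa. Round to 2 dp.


Total = 81*23 + 1699*0.076 = 1992.12 CFM

1992.12 CFM


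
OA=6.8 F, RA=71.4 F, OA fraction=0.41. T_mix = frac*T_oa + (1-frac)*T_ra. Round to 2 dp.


T_mix = 0.41*6.8 + 0.59*71.4 = 44.91 F

44.91 F


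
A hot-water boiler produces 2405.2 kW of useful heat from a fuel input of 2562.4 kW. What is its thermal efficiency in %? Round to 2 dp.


eta = (2405.2/2562.4)*100 = 93.87 %

93.87 %


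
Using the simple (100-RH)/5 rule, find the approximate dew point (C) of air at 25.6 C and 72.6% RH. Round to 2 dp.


Td = 25.6 - (100-72.6)/5 = 20.12 C

20.12 C


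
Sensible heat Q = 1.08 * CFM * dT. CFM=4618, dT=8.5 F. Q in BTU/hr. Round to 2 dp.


Q = 1.08 * 4618 * 8.5 = 42393.24 BTU/hr

42393.24 BTU/hr


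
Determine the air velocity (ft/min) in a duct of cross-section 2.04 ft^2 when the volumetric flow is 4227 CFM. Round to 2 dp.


V = 4227 / 2.04 = 2072.06 ft/min

2072.06 ft/min


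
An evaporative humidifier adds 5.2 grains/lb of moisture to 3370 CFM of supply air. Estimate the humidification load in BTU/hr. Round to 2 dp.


Q = 0.68 * 3370 * 5.2 = 11916.32 BTU/hr

11916.32 BTU/hr


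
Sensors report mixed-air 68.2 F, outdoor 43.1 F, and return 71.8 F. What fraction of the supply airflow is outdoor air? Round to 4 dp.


frac = (68.2 - 71.8) / (43.1 - 71.8) = 0.1254

0.1254


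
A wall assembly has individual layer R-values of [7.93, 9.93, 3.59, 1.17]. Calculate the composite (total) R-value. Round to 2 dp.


R_total = 7.93 + 9.93 + 3.59 + 1.17 = 22.62

22.62


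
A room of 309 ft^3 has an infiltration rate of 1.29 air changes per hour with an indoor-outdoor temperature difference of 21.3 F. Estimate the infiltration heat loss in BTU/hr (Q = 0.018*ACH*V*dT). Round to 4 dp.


Q = 0.018 * 1.29 * 309 * 21.3 = 152.8271 BTU/hr

152.8271 BTU/hr


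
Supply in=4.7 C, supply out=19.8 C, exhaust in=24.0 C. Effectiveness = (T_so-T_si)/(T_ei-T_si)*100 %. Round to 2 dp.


eff = (19.8-4.7)/(24.0-4.7)*100 = 78.24 %

78.24 %


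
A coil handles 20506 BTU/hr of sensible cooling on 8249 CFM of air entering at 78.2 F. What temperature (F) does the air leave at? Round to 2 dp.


dT = 20506/(1.08*8249) = 2.3017
T_leave = 78.2 - 2.3017 = 75.90 F

75.90 F


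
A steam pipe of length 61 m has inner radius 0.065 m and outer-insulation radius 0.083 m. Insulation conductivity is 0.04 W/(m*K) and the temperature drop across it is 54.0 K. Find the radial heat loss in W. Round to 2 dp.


Q = 2*pi*0.04*61*54.0/ln(0.083/0.065) = 3386.63 W

3386.63 W


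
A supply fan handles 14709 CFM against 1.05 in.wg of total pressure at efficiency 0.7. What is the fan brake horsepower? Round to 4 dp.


BHP = 14709 * 1.05 / (6356 * 0.7) = 3.4713 hp

3.4713 hp


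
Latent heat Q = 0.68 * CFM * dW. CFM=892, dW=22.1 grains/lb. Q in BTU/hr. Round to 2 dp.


Q = 0.68 * 892 * 22.1 = 13404.98 BTU/hr

13404.98 BTU/hr


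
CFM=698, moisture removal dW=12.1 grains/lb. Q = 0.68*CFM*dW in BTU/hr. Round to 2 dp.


Q = 0.68 * 698 * 12.1 = 5743.14 BTU/hr

5743.14 BTU/hr


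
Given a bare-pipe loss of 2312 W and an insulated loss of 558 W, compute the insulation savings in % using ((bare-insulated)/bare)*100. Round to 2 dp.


Savings = ((2312-558)/2312)*100 = 75.87 %

75.87 %


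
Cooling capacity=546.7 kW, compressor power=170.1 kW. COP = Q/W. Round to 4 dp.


COP = 546.7 / 170.1 = 3.2140

3.2140


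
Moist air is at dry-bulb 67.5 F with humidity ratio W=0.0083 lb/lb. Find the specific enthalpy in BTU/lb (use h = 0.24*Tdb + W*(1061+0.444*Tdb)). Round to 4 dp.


h = 0.24*67.5 + 0.0083*(1061+0.444*67.5) = 25.2551 BTU/lb

25.2551 BTU/lb


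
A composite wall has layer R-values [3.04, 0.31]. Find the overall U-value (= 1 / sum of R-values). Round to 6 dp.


R_total = 3.04 + 0.31 = 3.35
U = 1/3.35 = 0.298507

0.298507


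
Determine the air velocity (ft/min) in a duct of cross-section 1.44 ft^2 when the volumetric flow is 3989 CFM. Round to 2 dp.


V = 3989 / 1.44 = 2770.14 ft/min

2770.14 ft/min


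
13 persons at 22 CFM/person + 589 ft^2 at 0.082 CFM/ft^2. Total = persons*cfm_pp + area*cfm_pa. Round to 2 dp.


Total = 13*22 + 589*0.082 = 334.30 CFM

334.30 CFM


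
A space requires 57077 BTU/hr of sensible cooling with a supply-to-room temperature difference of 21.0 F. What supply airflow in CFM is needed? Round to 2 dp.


CFM = 57077 / (1.08 * 21.0) = 2516.62

2516.62 CFM


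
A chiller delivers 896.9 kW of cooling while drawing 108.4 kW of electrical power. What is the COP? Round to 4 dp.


COP = 896.9 / 108.4 = 8.2740

8.2740


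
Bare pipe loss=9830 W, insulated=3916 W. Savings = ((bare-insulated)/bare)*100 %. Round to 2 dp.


Savings = ((9830-3916)/9830)*100 = 60.16 %

60.16 %


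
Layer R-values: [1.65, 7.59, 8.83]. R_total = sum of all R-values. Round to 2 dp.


R_total = 1.65 + 7.59 + 8.83 = 18.07

18.07


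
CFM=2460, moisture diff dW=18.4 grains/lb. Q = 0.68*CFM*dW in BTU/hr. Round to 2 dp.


Q = 0.68 * 2460 * 18.4 = 30779.52 BTU/hr

30779.52 BTU/hr


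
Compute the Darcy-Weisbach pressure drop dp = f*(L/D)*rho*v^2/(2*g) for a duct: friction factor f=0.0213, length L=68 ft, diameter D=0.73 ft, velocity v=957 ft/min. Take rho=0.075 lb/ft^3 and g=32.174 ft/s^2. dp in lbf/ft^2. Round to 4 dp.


v_fps = 957/60 = 15.95 ft/s
dp = 0.0213*(68/0.73)*0.075*15.95^2/(2*32.174) = 0.5883 lbf/ft^2

0.5883 lbf/ft^2


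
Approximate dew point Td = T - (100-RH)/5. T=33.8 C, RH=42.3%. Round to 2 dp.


Td = 33.8 - (100-42.3)/5 = 22.26 C

22.26 C


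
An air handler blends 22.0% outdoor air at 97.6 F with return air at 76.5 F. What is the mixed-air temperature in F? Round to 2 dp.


T_mix = 76.5 + (22.0/100)*(97.6-76.5) = 81.14 F

81.14 F


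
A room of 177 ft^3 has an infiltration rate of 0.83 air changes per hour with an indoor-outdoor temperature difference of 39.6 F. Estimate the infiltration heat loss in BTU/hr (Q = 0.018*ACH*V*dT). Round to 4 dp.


Q = 0.018 * 0.83 * 177 * 39.6 = 104.7174 BTU/hr

104.7174 BTU/hr


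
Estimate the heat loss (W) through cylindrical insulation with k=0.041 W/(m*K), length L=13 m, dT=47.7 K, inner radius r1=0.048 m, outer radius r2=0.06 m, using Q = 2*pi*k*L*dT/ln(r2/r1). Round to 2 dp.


Q = 2*pi*0.041*13*47.7/ln(0.06/0.048) = 715.88 W

715.88 W


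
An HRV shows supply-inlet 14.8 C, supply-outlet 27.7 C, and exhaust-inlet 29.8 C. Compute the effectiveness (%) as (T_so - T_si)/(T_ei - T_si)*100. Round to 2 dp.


eff = (27.7-14.8)/(29.8-14.8)*100 = 86.00 %

86.00 %


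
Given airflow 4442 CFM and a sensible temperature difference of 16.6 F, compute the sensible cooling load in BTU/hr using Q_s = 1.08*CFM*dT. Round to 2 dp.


Q = 1.08 * 4442 * 16.6 = 79636.18 BTU/hr

79636.18 BTU/hr


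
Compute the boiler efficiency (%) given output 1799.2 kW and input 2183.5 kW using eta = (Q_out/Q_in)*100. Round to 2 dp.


eta = (1799.2/2183.5)*100 = 82.40 %

82.40 %


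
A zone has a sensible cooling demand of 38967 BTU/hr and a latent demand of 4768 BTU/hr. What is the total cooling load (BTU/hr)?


Qt = 38967 + 4768 = 43735 BTU/hr

43735 BTU/hr


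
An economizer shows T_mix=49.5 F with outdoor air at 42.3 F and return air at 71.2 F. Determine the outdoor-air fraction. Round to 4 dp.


frac = (49.5 - 71.2) / (42.3 - 71.2) = 0.7509

0.7509


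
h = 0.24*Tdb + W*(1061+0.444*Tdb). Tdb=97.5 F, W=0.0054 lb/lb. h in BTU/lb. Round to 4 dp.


h = 0.24*97.5 + 0.0054*(1061+0.444*97.5) = 29.3632 BTU/lb

29.3632 BTU/lb


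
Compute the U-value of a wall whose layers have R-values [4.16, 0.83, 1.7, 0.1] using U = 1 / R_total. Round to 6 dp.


R_total = 4.16 + 0.83 + 1.7 + 0.1 = 6.79
U = 1/6.79 = 0.147275

0.147275


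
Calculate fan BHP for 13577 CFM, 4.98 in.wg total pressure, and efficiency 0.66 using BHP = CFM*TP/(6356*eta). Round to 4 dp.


BHP = 13577 * 4.98 / (6356 * 0.66) = 16.1178 hp

16.1178 hp


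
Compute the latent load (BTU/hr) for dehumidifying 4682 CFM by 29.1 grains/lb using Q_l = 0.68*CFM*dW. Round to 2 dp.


Q = 0.68 * 4682 * 29.1 = 92647.42 BTU/hr

92647.42 BTU/hr


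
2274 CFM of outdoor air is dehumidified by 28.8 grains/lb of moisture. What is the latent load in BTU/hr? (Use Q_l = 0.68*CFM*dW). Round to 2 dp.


Q = 0.68 * 2274 * 28.8 = 44534.02 BTU/hr

44534.02 BTU/hr


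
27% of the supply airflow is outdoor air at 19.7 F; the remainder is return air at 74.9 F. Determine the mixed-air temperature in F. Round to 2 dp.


T_mix = 0.27*19.7 + 0.73*74.9 = 60.00 F

60.00 F


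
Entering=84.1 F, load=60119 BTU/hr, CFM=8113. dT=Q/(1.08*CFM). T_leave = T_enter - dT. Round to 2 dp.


dT = 60119/(1.08*8113) = 6.8613
T_leave = 84.1 - 6.8613 = 77.24 F

77.24 F


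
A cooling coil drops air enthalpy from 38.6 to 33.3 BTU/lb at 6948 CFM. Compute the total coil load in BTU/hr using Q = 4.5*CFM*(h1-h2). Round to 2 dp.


Q = 4.5 * 6948 * (38.6 - 33.3) = 165709.80 BTU/hr

165709.80 BTU/hr


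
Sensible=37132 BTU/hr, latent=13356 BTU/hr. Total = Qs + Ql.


Qt = 37132 + 13356 = 50488 BTU/hr

50488 BTU/hr


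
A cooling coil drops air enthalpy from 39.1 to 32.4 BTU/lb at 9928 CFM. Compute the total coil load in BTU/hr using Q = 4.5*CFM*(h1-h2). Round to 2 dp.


Q = 4.5 * 9928 * (39.1 - 32.4) = 299329.20 BTU/hr

299329.20 BTU/hr


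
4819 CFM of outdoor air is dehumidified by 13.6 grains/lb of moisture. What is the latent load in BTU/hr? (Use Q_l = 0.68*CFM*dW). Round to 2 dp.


Q = 0.68 * 4819 * 13.6 = 44566.11 BTU/hr

44566.11 BTU/hr


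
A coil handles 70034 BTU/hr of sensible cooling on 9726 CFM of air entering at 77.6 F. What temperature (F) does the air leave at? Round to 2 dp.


dT = 70034/(1.08*9726) = 6.6673
T_leave = 77.6 - 6.6673 = 70.93 F

70.93 F


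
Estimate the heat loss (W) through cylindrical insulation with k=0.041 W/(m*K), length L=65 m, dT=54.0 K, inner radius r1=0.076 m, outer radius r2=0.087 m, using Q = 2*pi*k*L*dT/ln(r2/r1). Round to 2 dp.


Q = 2*pi*0.041*65*54.0/ln(0.087/0.076) = 6689.22 W

6689.22 W


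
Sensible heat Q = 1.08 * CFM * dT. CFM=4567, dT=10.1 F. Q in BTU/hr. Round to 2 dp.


Q = 1.08 * 4567 * 10.1 = 49816.84 BTU/hr

49816.84 BTU/hr


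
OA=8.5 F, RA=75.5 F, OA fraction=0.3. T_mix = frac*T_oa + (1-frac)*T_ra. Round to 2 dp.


T_mix = 0.3*8.5 + 0.7*75.5 = 55.40 F

55.40 F


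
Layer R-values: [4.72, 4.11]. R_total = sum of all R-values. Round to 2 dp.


R_total = 4.72 + 4.11 = 8.83

8.83


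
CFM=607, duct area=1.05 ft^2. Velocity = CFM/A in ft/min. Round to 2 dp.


V = 607 / 1.05 = 578.10 ft/min

578.10 ft/min


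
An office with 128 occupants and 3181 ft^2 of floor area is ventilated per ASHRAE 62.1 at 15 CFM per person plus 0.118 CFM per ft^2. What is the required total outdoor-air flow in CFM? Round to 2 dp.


Total = 128*15 + 3181*0.118 = 2295.36 CFM

2295.36 CFM


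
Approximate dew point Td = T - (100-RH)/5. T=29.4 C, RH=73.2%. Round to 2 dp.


Td = 29.4 - (100-73.2)/5 = 24.04 C

24.04 C


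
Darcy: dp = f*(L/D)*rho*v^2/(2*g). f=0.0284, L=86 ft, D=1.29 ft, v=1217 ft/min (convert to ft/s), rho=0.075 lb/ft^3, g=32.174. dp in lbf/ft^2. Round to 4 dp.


v_fps = 1217/60 = 20.2833 ft/s
dp = 0.0284*(86/1.29)*0.075*20.2833^2/(2*32.174) = 0.9079 lbf/ft^2

0.9079 lbf/ft^2


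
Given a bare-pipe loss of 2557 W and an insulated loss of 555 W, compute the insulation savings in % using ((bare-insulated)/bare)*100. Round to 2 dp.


Savings = ((2557-555)/2557)*100 = 78.29 %

78.29 %


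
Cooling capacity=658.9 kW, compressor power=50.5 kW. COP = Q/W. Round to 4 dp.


COP = 658.9 / 50.5 = 13.0475

13.0475


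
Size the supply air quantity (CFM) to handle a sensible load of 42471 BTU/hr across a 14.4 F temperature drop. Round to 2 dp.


CFM = 42471 / (1.08 * 14.4) = 2730.90

2730.90 CFM


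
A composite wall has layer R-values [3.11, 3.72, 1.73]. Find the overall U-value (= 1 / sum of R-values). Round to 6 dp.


R_total = 3.11 + 3.72 + 1.73 = 8.56
U = 1/8.56 = 0.116822

0.116822


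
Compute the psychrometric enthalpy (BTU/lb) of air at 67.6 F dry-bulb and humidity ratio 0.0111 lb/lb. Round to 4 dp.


h = 0.24*67.6 + 0.0111*(1061+0.444*67.6) = 28.3343 BTU/lb

28.3343 BTU/lb


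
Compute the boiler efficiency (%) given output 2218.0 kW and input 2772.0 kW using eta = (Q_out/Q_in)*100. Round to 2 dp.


eta = (2218.0/2772.0)*100 = 80.01 %

80.01 %


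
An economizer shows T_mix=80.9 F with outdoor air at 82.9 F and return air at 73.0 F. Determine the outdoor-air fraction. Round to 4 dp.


frac = (80.9 - 73.0) / (82.9 - 73.0) = 0.7980

0.7980


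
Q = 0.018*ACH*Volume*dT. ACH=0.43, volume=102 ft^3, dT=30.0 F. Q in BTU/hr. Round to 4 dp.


Q = 0.018 * 0.43 * 102 * 30.0 = 23.6844 BTU/hr

23.6844 BTU/hr


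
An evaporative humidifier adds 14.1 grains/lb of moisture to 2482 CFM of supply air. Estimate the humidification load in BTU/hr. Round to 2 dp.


Q = 0.68 * 2482 * 14.1 = 23797.42 BTU/hr

23797.42 BTU/hr


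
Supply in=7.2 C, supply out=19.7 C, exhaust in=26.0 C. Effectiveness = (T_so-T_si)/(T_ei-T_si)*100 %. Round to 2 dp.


eff = (19.7-7.2)/(26.0-7.2)*100 = 66.49 %

66.49 %


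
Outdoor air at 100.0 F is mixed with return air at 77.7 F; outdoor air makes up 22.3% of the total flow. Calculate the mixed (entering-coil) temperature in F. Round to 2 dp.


T_mix = 77.7 + (22.3/100)*(100.0-77.7) = 82.67 F

82.67 F


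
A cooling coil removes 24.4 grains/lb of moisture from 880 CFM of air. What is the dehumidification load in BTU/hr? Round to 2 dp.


Q = 0.68 * 880 * 24.4 = 14600.96 BTU/hr

14600.96 BTU/hr


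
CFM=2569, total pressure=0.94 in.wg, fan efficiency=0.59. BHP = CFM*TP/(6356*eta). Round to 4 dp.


BHP = 2569 * 0.94 / (6356 * 0.59) = 0.6440 hp

0.6440 hp


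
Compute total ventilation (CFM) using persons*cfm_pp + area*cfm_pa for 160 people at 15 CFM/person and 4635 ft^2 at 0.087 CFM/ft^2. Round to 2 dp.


Total = 160*15 + 4635*0.087 = 2803.25 CFM

2803.25 CFM


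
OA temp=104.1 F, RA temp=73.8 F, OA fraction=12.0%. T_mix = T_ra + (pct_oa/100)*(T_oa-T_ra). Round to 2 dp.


T_mix = 73.8 + (12.0/100)*(104.1-73.8) = 77.44 F

77.44 F


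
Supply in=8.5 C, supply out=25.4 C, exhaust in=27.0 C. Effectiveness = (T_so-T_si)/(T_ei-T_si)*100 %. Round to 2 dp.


eff = (25.4-8.5)/(27.0-8.5)*100 = 91.35 %

91.35 %


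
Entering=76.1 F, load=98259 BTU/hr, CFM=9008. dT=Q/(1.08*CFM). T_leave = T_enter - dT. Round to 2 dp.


dT = 98259/(1.08*9008) = 10.1000
T_leave = 76.1 - 10.1000 = 66.00 F

66.00 F


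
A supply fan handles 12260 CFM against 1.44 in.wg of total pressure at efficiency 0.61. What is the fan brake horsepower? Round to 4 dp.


BHP = 12260 * 1.44 / (6356 * 0.61) = 4.5534 hp

4.5534 hp


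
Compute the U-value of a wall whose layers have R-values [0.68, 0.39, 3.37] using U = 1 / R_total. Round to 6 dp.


R_total = 0.68 + 0.39 + 3.37 = 4.44
U = 1/4.44 = 0.225225

0.225225


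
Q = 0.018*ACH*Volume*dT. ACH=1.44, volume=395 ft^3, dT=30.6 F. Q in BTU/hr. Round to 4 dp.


Q = 0.018 * 1.44 * 395 * 30.6 = 313.2950 BTU/hr

313.2950 BTU/hr


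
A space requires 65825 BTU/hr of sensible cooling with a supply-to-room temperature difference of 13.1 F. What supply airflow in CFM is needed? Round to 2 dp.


CFM = 65825 / (1.08 * 13.1) = 4652.60

4652.60 CFM


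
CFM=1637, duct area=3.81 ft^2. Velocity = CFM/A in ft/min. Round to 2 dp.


V = 1637 / 3.81 = 429.66 ft/min

429.66 ft/min


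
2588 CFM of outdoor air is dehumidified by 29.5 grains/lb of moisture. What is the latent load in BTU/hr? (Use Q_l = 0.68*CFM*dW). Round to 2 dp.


Q = 0.68 * 2588 * 29.5 = 51915.28 BTU/hr

51915.28 BTU/hr


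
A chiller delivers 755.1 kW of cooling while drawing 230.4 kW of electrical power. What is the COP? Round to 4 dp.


COP = 755.1 / 230.4 = 3.2773

3.2773


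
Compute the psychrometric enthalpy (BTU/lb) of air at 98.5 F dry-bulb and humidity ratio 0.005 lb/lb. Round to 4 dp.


h = 0.24*98.5 + 0.005*(1061+0.444*98.5) = 29.1637 BTU/lb

29.1637 BTU/lb


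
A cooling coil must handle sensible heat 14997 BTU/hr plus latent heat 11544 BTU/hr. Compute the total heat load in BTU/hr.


Qt = 14997 + 11544 = 26541 BTU/hr

26541 BTU/hr


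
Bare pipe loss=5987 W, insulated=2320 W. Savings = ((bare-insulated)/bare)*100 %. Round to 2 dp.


Savings = ((5987-2320)/5987)*100 = 61.25 %

61.25 %


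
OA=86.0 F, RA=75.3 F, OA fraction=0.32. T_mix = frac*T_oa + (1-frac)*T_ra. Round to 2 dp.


T_mix = 0.32*86.0 + 0.68*75.3 = 78.72 F

78.72 F


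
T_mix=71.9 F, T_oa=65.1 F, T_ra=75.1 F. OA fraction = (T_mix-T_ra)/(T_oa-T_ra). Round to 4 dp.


frac = (71.9 - 75.1) / (65.1 - 75.1) = 0.3200

0.3200


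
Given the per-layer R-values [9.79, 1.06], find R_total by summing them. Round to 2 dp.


R_total = 9.79 + 1.06 = 10.85

10.85


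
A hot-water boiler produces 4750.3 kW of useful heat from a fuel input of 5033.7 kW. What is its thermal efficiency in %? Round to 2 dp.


eta = (4750.3/5033.7)*100 = 94.37 %

94.37 %


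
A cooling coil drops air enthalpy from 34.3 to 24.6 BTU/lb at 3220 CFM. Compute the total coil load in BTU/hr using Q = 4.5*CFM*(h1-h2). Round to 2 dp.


Q = 4.5 * 3220 * (34.3 - 24.6) = 140553.00 BTU/hr

140553.00 BTU/hr


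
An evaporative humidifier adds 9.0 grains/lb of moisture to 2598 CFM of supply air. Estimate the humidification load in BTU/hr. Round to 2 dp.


Q = 0.68 * 2598 * 9.0 = 15899.76 BTU/hr

15899.76 BTU/hr


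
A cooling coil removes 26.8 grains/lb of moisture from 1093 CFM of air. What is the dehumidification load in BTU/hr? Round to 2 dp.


Q = 0.68 * 1093 * 26.8 = 19918.83 BTU/hr

19918.83 BTU/hr


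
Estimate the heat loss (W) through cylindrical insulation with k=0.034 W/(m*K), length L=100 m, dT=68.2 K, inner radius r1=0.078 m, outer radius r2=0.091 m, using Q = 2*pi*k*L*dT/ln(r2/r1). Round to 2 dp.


Q = 2*pi*0.034*100*68.2/ln(0.091/0.078) = 9451.43 W

9451.43 W


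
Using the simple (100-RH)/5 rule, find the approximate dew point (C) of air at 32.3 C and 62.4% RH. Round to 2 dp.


Td = 32.3 - (100-62.4)/5 = 24.78 C

24.78 C


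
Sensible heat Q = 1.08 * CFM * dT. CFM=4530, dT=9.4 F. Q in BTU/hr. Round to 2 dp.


Q = 1.08 * 4530 * 9.4 = 45988.56 BTU/hr

45988.56 BTU/hr


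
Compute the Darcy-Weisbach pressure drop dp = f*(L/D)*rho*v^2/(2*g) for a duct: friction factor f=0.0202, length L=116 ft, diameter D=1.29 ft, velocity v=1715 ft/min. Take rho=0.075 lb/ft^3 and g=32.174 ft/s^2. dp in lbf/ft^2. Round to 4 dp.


v_fps = 1715/60 = 28.5833 ft/s
dp = 0.0202*(116/1.29)*0.075*28.5833^2/(2*32.174) = 1.7297 lbf/ft^2

1.7297 lbf/ft^2


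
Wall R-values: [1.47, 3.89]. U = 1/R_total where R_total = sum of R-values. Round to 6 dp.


R_total = 1.47 + 3.89 = 5.36
U = 1/5.36 = 0.186567

0.186567


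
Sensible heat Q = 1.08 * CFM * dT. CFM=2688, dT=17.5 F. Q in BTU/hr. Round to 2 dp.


Q = 1.08 * 2688 * 17.5 = 50803.20 BTU/hr

50803.20 BTU/hr


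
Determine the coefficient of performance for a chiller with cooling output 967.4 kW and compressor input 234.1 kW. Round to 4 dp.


COP = 967.4 / 234.1 = 4.1324

4.1324


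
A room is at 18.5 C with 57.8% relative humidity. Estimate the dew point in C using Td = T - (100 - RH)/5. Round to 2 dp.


Td = 18.5 - (100-57.8)/5 = 10.06 C

10.06 C


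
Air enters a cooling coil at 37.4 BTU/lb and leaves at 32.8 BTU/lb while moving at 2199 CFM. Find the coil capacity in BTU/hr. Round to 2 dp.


Q = 4.5 * 2199 * (37.4 - 32.8) = 45519.30 BTU/hr

45519.30 BTU/hr


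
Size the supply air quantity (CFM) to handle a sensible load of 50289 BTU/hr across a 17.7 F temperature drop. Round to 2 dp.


CFM = 50289 / (1.08 * 17.7) = 2630.73

2630.73 CFM


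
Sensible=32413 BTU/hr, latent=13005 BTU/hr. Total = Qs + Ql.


Qt = 32413 + 13005 = 45418 BTU/hr

45418 BTU/hr


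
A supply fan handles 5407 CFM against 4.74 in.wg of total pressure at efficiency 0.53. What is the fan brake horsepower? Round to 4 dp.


BHP = 5407 * 4.74 / (6356 * 0.53) = 7.6081 hp

7.6081 hp


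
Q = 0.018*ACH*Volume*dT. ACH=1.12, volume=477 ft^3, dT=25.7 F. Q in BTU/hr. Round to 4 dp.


Q = 0.018 * 1.12 * 477 * 25.7 = 247.1394 BTU/hr

247.1394 BTU/hr


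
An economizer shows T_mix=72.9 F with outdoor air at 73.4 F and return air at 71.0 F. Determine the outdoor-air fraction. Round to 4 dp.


frac = (72.9 - 71.0) / (73.4 - 71.0) = 0.7917

0.7917


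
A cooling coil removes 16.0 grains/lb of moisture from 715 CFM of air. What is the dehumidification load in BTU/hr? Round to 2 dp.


Q = 0.68 * 715 * 16.0 = 7779.20 BTU/hr

7779.20 BTU/hr


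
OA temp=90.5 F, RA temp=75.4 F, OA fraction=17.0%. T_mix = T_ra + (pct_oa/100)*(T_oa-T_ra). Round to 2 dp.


T_mix = 75.4 + (17.0/100)*(90.5-75.4) = 77.97 F

77.97 F


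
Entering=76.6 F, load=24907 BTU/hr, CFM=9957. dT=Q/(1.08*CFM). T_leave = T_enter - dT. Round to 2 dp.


dT = 24907/(1.08*9957) = 2.3162
T_leave = 76.6 - 2.3162 = 74.28 F

74.28 F


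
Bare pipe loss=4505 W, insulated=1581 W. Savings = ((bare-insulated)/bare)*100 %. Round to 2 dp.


Savings = ((4505-1581)/4505)*100 = 64.91 %

64.91 %


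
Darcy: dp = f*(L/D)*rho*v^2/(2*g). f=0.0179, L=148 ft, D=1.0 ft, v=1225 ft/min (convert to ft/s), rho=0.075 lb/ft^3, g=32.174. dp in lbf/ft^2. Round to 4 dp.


v_fps = 1225/60 = 20.4167 ft/s
dp = 0.0179*(148/1.0)*0.075*20.4167^2/(2*32.174) = 1.2871 lbf/ft^2

1.2871 lbf/ft^2


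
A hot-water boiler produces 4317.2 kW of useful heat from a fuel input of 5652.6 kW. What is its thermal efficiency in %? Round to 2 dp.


eta = (4317.2/5652.6)*100 = 76.38 %

76.38 %


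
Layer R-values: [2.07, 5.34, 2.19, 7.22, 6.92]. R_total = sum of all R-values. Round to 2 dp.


R_total = 2.07 + 5.34 + 2.19 + 7.22 + 6.92 = 23.74

23.74


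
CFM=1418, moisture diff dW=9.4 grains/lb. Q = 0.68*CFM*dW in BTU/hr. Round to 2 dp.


Q = 0.68 * 1418 * 9.4 = 9063.86 BTU/hr

9063.86 BTU/hr


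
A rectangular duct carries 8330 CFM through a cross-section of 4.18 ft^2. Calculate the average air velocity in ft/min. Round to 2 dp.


V = 8330 / 4.18 = 1992.82 ft/min

1992.82 ft/min


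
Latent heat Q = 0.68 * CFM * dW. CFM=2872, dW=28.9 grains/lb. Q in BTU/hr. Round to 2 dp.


Q = 0.68 * 2872 * 28.9 = 56440.54 BTU/hr

56440.54 BTU/hr


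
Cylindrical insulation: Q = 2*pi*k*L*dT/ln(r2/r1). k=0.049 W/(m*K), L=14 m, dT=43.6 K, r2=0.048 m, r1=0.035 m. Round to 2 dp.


Q = 2*pi*0.049*14*43.6/ln(0.048/0.035) = 594.98 W

594.98 W


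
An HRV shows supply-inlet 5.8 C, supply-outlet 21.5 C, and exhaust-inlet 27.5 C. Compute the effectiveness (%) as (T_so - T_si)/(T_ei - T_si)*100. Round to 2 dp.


eff = (21.5-5.8)/(27.5-5.8)*100 = 72.35 %

72.35 %


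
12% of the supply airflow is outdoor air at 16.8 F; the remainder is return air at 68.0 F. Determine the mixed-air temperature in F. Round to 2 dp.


T_mix = 0.12*16.8 + 0.88*68.0 = 61.86 F

61.86 F


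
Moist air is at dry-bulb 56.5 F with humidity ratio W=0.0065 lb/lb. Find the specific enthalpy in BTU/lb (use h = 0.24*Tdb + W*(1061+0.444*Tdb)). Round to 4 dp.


h = 0.24*56.5 + 0.0065*(1061+0.444*56.5) = 20.6196 BTU/lb

20.6196 BTU/lb


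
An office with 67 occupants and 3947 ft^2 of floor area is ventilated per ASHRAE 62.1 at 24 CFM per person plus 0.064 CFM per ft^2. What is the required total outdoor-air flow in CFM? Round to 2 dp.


Total = 67*24 + 3947*0.064 = 1860.61 CFM

1860.61 CFM


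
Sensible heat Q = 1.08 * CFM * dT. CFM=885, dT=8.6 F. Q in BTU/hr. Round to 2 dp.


Q = 1.08 * 885 * 8.6 = 8219.88 BTU/hr

8219.88 BTU/hr


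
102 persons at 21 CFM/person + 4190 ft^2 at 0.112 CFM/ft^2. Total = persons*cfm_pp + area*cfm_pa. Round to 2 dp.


Total = 102*21 + 4190*0.112 = 2611.28 CFM

2611.28 CFM


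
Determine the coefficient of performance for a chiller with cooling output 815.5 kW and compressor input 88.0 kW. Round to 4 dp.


COP = 815.5 / 88.0 = 9.2670

9.2670


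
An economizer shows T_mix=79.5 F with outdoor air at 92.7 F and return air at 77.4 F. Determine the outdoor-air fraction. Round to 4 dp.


frac = (79.5 - 77.4) / (92.7 - 77.4) = 0.1373

0.1373


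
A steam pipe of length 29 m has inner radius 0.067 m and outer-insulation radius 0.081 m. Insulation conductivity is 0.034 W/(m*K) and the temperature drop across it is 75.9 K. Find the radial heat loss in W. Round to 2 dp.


Q = 2*pi*0.034*29*75.9/ln(0.081/0.067) = 2478.00 W

2478.00 W


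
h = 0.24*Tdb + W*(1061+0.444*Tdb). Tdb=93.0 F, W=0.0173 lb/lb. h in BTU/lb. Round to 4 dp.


h = 0.24*93.0 + 0.0173*(1061+0.444*93.0) = 41.3897 BTU/lb

41.3897 BTU/lb


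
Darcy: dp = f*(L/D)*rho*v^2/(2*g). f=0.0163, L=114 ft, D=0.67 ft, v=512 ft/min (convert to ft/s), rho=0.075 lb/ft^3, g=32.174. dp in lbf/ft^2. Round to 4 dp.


v_fps = 512/60 = 8.5333 ft/s
dp = 0.0163*(114/0.67)*0.075*8.5333^2/(2*32.174) = 0.2354 lbf/ft^2

0.2354 lbf/ft^2


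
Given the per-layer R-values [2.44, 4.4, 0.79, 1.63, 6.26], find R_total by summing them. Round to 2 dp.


R_total = 2.44 + 4.4 + 0.79 + 1.63 + 6.26 = 15.52

15.52


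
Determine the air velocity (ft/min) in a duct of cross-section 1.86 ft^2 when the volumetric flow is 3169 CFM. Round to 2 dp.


V = 3169 / 1.86 = 1703.76 ft/min

1703.76 ft/min


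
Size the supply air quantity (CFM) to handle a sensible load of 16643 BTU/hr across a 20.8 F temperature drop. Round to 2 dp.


CFM = 16643 / (1.08 * 20.8) = 740.87

740.87 CFM


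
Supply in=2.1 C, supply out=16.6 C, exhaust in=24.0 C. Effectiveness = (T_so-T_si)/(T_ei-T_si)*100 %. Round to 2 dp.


eff = (16.6-2.1)/(24.0-2.1)*100 = 66.21 %

66.21 %


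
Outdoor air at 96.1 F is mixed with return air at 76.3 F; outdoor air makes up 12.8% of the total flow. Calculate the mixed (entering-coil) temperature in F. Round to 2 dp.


T_mix = 76.3 + (12.8/100)*(96.1-76.3) = 78.83 F

78.83 F


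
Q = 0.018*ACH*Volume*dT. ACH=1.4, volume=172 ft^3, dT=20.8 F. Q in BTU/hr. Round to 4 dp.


Q = 0.018 * 1.4 * 172 * 20.8 = 90.1555 BTU/hr

90.1555 BTU/hr


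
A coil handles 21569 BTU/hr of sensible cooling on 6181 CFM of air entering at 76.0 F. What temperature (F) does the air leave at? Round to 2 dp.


dT = 21569/(1.08*6181) = 3.2311
T_leave = 76.0 - 3.2311 = 72.77 F

72.77 F


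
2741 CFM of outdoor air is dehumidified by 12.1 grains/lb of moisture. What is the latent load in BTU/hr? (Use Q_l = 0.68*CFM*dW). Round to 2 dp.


Q = 0.68 * 2741 * 12.1 = 22552.95 BTU/hr

22552.95 BTU/hr


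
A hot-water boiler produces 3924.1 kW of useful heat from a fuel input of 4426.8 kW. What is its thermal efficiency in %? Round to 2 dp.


eta = (3924.1/4426.8)*100 = 88.64 %

88.64 %


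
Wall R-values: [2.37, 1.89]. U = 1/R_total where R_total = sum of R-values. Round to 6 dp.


R_total = 2.37 + 1.89 = 4.26
U = 1/4.26 = 0.234742

0.234742


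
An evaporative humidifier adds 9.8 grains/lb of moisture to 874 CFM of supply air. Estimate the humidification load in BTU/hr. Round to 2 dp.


Q = 0.68 * 874 * 9.8 = 5824.34 BTU/hr

5824.34 BTU/hr


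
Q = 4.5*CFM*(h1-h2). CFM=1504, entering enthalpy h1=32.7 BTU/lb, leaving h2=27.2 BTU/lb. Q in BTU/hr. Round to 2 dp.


Q = 4.5 * 1504 * (32.7 - 27.2) = 37224.00 BTU/hr

37224.00 BTU/hr


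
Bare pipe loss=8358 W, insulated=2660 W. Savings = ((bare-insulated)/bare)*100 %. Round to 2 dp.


Savings = ((8358-2660)/8358)*100 = 68.17 %

68.17 %


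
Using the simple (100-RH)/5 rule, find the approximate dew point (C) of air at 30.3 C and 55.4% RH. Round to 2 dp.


Td = 30.3 - (100-55.4)/5 = 21.38 C

21.38 C


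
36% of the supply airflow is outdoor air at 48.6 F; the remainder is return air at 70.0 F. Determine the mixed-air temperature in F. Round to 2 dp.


T_mix = 0.36*48.6 + 0.64*70.0 = 62.30 F

62.30 F


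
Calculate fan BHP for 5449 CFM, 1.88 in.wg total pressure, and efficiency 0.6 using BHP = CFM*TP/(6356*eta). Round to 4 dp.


BHP = 5449 * 1.88 / (6356 * 0.6) = 2.6862 hp

2.6862 hp


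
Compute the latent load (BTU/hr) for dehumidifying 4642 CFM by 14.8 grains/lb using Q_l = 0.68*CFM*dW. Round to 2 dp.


Q = 0.68 * 4642 * 14.8 = 46717.09 BTU/hr

46717.09 BTU/hr


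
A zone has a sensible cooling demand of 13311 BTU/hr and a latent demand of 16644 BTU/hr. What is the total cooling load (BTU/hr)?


Qt = 13311 + 16644 = 29955 BTU/hr

29955 BTU/hr


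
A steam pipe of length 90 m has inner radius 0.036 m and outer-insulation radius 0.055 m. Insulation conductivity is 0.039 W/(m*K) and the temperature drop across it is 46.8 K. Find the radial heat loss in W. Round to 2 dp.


Q = 2*pi*0.039*90*46.8/ln(0.055/0.036) = 2435.33 W

2435.33 W


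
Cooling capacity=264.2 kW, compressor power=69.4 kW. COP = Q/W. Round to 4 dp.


COP = 264.2 / 69.4 = 3.8069

3.8069


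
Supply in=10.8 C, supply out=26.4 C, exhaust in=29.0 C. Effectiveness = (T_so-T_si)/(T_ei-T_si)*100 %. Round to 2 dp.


eff = (26.4-10.8)/(29.0-10.8)*100 = 85.71 %

85.71 %


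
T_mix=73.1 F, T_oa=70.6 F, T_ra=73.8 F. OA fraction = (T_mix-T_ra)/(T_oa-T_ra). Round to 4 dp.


frac = (73.1 - 73.8) / (70.6 - 73.8) = 0.2188

0.2188


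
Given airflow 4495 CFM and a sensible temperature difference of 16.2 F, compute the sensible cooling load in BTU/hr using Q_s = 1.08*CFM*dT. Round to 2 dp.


Q = 1.08 * 4495 * 16.2 = 78644.52 BTU/hr

78644.52 BTU/hr


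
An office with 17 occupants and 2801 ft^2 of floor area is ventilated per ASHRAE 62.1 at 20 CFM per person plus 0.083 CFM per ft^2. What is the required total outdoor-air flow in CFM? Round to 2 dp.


Total = 17*20 + 2801*0.083 = 572.48 CFM

572.48 CFM


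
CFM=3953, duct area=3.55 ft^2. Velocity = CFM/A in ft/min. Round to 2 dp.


V = 3953 / 3.55 = 1113.52 ft/min

1113.52 ft/min


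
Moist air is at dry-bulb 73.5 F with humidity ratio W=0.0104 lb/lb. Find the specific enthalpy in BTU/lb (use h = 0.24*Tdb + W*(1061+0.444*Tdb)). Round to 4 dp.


h = 0.24*73.5 + 0.0104*(1061+0.444*73.5) = 29.0138 BTU/lb

29.0138 BTU/lb


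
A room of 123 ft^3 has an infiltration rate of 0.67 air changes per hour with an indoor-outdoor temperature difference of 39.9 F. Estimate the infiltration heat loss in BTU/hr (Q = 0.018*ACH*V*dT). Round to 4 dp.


Q = 0.018 * 0.67 * 123 * 39.9 = 59.1869 BTU/hr

59.1869 BTU/hr


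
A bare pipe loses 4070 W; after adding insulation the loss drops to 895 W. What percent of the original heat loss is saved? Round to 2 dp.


Savings = ((4070-895)/4070)*100 = 78.01 %

78.01 %


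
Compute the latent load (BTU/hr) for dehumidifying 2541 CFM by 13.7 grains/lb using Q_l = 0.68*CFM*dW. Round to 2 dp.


Q = 0.68 * 2541 * 13.7 = 23671.96 BTU/hr

23671.96 BTU/hr


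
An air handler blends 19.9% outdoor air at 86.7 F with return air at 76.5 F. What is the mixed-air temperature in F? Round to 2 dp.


T_mix = 76.5 + (19.9/100)*(86.7-76.5) = 78.53 F

78.53 F


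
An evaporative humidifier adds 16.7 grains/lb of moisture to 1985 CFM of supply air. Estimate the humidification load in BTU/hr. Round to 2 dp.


Q = 0.68 * 1985 * 16.7 = 22541.66 BTU/hr

22541.66 BTU/hr


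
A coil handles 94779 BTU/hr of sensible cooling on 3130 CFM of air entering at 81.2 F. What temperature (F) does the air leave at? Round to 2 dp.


dT = 94779/(1.08*3130) = 28.0378
T_leave = 81.2 - 28.0378 = 53.16 F

53.16 F


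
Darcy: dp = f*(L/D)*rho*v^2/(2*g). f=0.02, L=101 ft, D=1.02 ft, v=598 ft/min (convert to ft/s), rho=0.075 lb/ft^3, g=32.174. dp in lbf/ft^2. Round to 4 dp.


v_fps = 598/60 = 9.9667 ft/s
dp = 0.02*(101/1.02)*0.075*9.9667^2/(2*32.174) = 0.2293 lbf/ft^2

0.2293 lbf/ft^2


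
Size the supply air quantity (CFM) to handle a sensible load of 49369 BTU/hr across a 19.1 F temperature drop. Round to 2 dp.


CFM = 49369 / (1.08 * 19.1) = 2393.30

2393.30 CFM


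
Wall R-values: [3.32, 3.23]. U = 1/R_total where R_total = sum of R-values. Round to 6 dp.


R_total = 3.32 + 3.23 = 6.55
U = 1/6.55 = 0.152672

0.152672
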